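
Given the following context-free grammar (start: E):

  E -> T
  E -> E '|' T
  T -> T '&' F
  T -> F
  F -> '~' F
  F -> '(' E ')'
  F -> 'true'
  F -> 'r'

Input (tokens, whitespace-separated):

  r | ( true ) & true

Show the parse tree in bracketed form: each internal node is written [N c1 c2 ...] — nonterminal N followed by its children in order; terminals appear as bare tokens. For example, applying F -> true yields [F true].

E
E | T
T | T
F | T
r | T
r | T & F
r | F & F
r | ( E ) & F
r | ( T ) & F
r | ( F ) & F
r | ( true ) & F
r | ( true ) & true

[E [E [T [F r]]] | [T [T [F ( [E [T [F true]]] )]] & [F true]]]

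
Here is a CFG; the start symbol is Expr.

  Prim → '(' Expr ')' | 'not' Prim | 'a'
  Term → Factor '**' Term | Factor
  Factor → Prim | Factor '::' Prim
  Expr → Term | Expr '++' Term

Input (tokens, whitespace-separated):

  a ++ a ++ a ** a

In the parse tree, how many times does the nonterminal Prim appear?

[Expr [Expr [Expr [Term [Factor [Prim a]]]] ++ [Term [Factor [Prim a]]]] ++ [Term [Factor [Prim a]] ** [Term [Factor [Prim a]]]]]

4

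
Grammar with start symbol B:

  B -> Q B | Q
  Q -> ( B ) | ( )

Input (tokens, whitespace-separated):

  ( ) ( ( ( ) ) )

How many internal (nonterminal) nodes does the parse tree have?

[B [Q ( )] [B [Q ( [B [Q ( [B [Q ( )]] )]] )]]]

8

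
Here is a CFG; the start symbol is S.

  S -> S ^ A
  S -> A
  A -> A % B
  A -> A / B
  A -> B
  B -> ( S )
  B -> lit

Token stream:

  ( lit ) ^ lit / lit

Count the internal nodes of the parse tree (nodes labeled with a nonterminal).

11

[S [S [A [B ( [S [A [B lit]]] )]]] ^ [A [A [B lit]] / [B lit]]]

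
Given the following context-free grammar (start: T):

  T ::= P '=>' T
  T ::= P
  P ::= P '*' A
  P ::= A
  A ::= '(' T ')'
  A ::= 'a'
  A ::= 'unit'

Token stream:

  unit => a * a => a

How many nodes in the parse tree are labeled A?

[T [P [A unit]] => [T [P [P [A a]] * [A a]] => [T [P [A a]]]]]

4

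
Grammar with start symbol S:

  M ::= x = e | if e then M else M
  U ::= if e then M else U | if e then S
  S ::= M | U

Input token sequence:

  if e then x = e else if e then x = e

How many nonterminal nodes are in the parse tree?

6

[S [U if e then [M x = e] else [U if e then [S [M x = e]]]]]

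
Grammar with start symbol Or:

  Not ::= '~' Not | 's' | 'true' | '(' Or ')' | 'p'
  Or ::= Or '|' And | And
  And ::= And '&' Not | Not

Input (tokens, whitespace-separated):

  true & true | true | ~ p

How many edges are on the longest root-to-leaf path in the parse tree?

[Or [Or [Or [And [And [Not true]] & [Not true]]] | [And [Not true]]] | [And [Not ~ [Not p]]]]

6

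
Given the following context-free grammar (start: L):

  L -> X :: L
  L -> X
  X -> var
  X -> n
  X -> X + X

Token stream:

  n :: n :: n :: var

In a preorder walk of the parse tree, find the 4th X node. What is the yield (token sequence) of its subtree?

var

[L [X n] :: [L [X n] :: [L [X n] :: [L [X var]]]]]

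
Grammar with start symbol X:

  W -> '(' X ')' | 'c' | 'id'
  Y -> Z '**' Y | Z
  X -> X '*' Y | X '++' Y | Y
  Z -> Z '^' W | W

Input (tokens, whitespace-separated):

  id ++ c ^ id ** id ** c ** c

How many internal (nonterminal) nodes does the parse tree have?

[X [X [Y [Z [W id]]]] ++ [Y [Z [Z [W c]] ^ [W id]] ** [Y [Z [W id]] ** [Y [Z [W c]] ** [Y [Z [W c]]]]]]]

19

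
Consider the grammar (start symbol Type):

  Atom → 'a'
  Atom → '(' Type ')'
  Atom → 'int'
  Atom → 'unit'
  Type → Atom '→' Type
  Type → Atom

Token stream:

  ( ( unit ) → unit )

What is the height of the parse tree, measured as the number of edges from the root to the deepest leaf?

6

[Type [Atom ( [Type [Atom ( [Type [Atom unit]] )] → [Type [Atom unit]]] )]]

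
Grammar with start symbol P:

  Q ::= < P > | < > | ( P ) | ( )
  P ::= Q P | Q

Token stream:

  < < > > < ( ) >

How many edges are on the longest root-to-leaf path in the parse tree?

[P [Q < [P [Q < >]] >] [P [Q < [P [Q ( )]] >]]]

5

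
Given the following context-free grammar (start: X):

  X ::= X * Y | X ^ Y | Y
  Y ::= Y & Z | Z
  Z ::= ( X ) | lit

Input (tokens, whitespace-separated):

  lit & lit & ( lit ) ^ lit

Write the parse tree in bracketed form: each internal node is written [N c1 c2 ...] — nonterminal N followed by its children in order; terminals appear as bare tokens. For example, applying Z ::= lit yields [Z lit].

X
X ^ Y
Y ^ Y
Y & Z ^ Y
Y & Z & Z ^ Y
Z & Z & Z ^ Y
lit & Z & Z ^ Y
lit & lit & Z ^ Y
lit & lit & ( X ) ^ Y
lit & lit & ( Y ) ^ Y
lit & lit & ( Z ) ^ Y
lit & lit & ( lit ) ^ Y
lit & lit & ( lit ) ^ Z
lit & lit & ( lit ) ^ lit

[X [X [Y [Y [Y [Z lit]] & [Z lit]] & [Z ( [X [Y [Z lit]]] )]]] ^ [Y [Z lit]]]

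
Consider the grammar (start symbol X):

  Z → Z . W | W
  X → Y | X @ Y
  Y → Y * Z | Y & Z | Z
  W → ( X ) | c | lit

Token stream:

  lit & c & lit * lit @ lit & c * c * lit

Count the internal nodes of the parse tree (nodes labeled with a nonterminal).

26

[X [X [Y [Y [Y [Y [Z [W lit]]] & [Z [W c]]] & [Z [W lit]]] * [Z [W lit]]]] @ [Y [Y [Y [Y [Z [W lit]]] & [Z [W c]]] * [Z [W c]]] * [Z [W lit]]]]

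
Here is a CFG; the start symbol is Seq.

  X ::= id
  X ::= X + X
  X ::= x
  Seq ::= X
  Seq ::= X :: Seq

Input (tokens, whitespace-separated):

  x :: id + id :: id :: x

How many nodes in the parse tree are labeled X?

6

[Seq [X x] :: [Seq [X [X id] + [X id]] :: [Seq [X id] :: [Seq [X x]]]]]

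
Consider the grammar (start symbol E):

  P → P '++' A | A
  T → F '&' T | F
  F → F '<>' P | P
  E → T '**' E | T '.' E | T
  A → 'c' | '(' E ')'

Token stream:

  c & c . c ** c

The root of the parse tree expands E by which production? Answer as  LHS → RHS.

E → T '.' E

[E [T [F [P [A c]]] & [T [F [P [A c]]]]] . [E [T [F [P [A c]]]] ** [E [T [F [P [A c]]]]]]]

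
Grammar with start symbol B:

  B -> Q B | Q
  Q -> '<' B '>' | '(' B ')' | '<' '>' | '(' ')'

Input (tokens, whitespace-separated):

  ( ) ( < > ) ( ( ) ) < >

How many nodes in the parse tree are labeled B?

6

[B [Q ( )] [B [Q ( [B [Q < >]] )] [B [Q ( [B [Q ( )]] )] [B [Q < >]]]]]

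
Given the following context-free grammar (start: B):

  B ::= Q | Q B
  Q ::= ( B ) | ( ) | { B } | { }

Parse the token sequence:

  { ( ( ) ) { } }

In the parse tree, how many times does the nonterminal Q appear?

[B [Q { [B [Q ( [B [Q ( )]] )] [B [Q { }]]] }]]

4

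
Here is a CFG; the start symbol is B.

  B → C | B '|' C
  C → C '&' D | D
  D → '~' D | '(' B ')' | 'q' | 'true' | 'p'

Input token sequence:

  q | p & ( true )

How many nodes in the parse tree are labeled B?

[B [B [C [D q]]] | [C [C [D p]] & [D ( [B [C [D true]]] )]]]

3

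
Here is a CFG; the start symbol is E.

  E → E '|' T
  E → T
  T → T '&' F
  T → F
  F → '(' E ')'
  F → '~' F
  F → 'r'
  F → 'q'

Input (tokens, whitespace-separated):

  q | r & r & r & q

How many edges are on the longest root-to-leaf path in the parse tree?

6

[E [E [T [F q]]] | [T [T [T [T [F r]] & [F r]] & [F r]] & [F q]]]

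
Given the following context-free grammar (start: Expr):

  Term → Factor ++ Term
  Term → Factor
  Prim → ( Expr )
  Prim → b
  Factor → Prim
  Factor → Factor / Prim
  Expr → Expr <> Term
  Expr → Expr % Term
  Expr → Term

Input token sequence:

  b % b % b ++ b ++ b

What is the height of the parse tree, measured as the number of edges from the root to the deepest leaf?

6

[Expr [Expr [Expr [Term [Factor [Prim b]]]] % [Term [Factor [Prim b]]]] % [Term [Factor [Prim b]] ++ [Term [Factor [Prim b]] ++ [Term [Factor [Prim b]]]]]]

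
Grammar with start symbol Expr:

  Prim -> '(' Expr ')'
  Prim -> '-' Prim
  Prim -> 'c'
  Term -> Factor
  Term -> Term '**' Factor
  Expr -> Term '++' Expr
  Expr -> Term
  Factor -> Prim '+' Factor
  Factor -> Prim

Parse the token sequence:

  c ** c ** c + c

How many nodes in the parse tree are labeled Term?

3

[Expr [Term [Term [Term [Factor [Prim c]]] ** [Factor [Prim c]]] ** [Factor [Prim c] + [Factor [Prim c]]]]]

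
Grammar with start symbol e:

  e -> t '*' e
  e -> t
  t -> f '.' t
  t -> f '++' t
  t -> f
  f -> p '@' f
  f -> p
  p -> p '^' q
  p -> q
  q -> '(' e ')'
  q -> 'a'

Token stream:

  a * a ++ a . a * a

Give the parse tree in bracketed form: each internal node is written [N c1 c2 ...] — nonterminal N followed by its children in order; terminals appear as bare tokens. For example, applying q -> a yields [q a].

[e [t [f [p [q a]]]] * [e [t [f [p [q a]]] ++ [t [f [p [q a]]] . [t [f [p [q a]]]]]] * [e [t [f [p [q a]]]]]]]

e
t * e
f * e
p * e
q * e
a * e
a * t * e
a * f ++ t * e
a * p ++ t * e
a * q ++ t * e
a * a ++ t * e
a * a ++ f . t * e
a * a ++ p . t * e
a * a ++ q . t * e
a * a ++ a . t * e
a * a ++ a . f * e
a * a ++ a . p * e
a * a ++ a . q * e
a * a ++ a . a * e
a * a ++ a . a * t
a * a ++ a . a * f
a * a ++ a . a * p
a * a ++ a . a * q
a * a ++ a . a * a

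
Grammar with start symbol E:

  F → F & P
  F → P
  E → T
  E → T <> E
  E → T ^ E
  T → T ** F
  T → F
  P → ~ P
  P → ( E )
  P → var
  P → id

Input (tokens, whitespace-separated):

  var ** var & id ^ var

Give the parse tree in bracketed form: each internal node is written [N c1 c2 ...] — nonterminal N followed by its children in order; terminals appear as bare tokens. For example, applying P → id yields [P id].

[E [T [T [F [P var]]] ** [F [F [P var]] & [P id]]] ^ [E [T [F [P var]]]]]

E
T ^ E
T ** F ^ E
F ** F ^ E
P ** F ^ E
var ** F ^ E
var ** F & P ^ E
var ** P & P ^ E
var ** var & P ^ E
var ** var & id ^ E
var ** var & id ^ T
var ** var & id ^ F
var ** var & id ^ P
var ** var & id ^ var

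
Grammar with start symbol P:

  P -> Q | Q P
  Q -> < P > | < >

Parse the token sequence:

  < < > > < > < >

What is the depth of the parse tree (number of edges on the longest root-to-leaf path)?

4

[P [Q < [P [Q < >]] >] [P [Q < >] [P [Q < >]]]]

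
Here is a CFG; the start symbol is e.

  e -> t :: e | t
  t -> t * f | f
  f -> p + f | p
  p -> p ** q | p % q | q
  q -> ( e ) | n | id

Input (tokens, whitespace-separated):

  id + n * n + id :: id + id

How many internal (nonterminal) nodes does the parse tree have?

[e [t [t [f [p [q id]] + [f [p [q n]]]]] * [f [p [q n]] + [f [p [q id]]]]] :: [e [t [f [p [q id]] + [f [p [q id]]]]]]]

23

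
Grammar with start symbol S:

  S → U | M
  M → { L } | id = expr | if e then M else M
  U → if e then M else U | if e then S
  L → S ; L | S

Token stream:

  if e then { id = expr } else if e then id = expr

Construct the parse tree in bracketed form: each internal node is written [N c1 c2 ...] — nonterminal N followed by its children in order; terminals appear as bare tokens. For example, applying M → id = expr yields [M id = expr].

[S [U if e then [M { [L [S [M id = expr]]] }] else [U if e then [S [M id = expr]]]]]

S
U
if e then M else U
if e then { L } else U
if e then { S } else U
if e then { M } else U
if e then { id = expr } else U
if e then { id = expr } else if e then S
if e then { id = expr } else if e then M
if e then { id = expr } else if e then id = expr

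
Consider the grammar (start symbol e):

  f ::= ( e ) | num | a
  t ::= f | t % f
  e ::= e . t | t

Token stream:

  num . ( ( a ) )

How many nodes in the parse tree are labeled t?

4

[e [e [t [f num]]] . [t [f ( [e [t [f ( [e [t [f a]]] )]]] )]]]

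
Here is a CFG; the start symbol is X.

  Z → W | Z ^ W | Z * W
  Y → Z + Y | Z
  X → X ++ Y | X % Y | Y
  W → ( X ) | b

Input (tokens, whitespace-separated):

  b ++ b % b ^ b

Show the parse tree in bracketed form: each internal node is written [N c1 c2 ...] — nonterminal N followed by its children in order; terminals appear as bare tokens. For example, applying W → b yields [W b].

[X [X [X [Y [Z [W b]]]] ++ [Y [Z [W b]]]] % [Y [Z [Z [W b]] ^ [W b]]]]

X
X % Y
X ++ Y % Y
Y ++ Y % Y
Z ++ Y % Y
W ++ Y % Y
b ++ Y % Y
b ++ Z % Y
b ++ W % Y
b ++ b % Y
b ++ b % Z
b ++ b % Z ^ W
b ++ b % W ^ W
b ++ b % b ^ W
b ++ b % b ^ b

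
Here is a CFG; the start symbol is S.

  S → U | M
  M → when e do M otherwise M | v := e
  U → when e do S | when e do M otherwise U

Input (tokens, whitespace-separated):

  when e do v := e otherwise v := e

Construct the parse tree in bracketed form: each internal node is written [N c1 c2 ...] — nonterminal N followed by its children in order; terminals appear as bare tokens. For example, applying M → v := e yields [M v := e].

S
M
when e do M otherwise M
when e do v := e otherwise M
when e do v := e otherwise v := e

[S [M when e do [M v := e] otherwise [M v := e]]]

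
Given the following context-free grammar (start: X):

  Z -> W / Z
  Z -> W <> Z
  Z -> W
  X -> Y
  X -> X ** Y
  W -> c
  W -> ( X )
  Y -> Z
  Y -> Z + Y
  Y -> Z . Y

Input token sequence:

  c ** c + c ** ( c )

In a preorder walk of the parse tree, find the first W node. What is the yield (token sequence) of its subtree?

c

[X [X [X [Y [Z [W c]]]] ** [Y [Z [W c]] + [Y [Z [W c]]]]] ** [Y [Z [W ( [X [Y [Z [W c]]]] )]]]]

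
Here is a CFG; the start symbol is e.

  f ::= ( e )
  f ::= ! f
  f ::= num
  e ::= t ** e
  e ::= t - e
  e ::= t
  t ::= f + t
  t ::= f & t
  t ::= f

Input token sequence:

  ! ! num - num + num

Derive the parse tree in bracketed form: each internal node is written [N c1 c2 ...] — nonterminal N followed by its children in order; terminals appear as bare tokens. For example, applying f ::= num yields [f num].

[e [t [f ! [f ! [f num]]]] - [e [t [f num] + [t [f num]]]]]

e
t - e
f - e
! f - e
! ! f - e
! ! num - e
! ! num - t
! ! num - f + t
! ! num - num + t
! ! num - num + f
! ! num - num + num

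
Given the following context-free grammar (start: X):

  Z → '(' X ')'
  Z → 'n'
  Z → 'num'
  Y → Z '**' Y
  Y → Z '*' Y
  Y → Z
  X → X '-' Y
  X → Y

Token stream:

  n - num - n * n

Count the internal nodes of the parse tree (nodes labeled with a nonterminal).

11

[X [X [X [Y [Z n]]] - [Y [Z num]]] - [Y [Z n] * [Y [Z n]]]]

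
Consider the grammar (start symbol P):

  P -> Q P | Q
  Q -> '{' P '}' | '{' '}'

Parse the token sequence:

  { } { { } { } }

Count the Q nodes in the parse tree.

4

[P [Q { }] [P [Q { [P [Q { }] [P [Q { }]]] }]]]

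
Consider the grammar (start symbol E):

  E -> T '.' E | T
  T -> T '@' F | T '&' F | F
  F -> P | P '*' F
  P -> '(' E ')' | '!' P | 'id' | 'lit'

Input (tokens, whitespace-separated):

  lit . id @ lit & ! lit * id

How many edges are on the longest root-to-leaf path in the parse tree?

[E [T [F [P lit]]] . [E [T [T [T [F [P id]]] @ [F [P lit]]] & [F [P ! [P lit]] * [F [P id]]]]]]

7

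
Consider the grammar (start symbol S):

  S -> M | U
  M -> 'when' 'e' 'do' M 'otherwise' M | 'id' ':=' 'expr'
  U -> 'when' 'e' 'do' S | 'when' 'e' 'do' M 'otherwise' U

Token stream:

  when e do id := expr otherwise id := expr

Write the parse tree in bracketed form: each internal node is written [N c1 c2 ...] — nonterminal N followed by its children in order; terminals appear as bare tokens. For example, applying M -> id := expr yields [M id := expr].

S
M
when e do M otherwise M
when e do id := expr otherwise M
when e do id := expr otherwise id := expr

[S [M when e do [M id := expr] otherwise [M id := expr]]]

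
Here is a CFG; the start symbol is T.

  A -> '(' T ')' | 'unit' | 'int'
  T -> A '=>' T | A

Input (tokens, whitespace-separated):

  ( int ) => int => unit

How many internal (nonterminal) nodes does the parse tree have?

8

[T [A ( [T [A int]] )] => [T [A int] => [T [A unit]]]]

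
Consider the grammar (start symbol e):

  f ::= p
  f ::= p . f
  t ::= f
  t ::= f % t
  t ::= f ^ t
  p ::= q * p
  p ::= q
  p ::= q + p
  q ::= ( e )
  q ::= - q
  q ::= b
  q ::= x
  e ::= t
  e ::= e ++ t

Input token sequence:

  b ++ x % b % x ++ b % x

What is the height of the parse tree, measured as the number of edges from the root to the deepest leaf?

[e [e [e [t [f [p [q b]]]]] ++ [t [f [p [q x]]] % [t [f [p [q b]]] % [t [f [p [q x]]]]]]] ++ [t [f [p [q b]]] % [t [f [p [q x]]]]]]

8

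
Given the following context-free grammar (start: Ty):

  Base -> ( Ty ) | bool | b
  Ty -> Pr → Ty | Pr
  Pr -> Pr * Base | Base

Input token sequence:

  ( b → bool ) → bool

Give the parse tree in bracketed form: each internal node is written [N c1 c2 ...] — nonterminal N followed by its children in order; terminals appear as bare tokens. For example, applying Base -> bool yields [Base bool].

Ty
Pr → Ty
Base → Ty
( Ty ) → Ty
( Pr → Ty ) → Ty
( Base → Ty ) → Ty
( b → Ty ) → Ty
( b → Pr ) → Ty
( b → Base ) → Ty
( b → bool ) → Ty
( b → bool ) → Pr
( b → bool ) → Base
( b → bool ) → bool

[Ty [Pr [Base ( [Ty [Pr [Base b]] → [Ty [Pr [Base bool]]]] )]] → [Ty [Pr [Base bool]]]]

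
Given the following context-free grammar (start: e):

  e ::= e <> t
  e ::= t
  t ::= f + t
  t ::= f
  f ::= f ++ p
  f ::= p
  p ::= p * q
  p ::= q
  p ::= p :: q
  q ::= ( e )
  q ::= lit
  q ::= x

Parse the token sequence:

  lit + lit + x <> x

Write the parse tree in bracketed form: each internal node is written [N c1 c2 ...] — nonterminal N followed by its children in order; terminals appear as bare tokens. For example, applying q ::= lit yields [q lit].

[e [e [t [f [p [q lit]]] + [t [f [p [q lit]]] + [t [f [p [q x]]]]]]] <> [t [f [p [q x]]]]]

e
e <> t
t <> t
f + t <> t
p + t <> t
q + t <> t
lit + t <> t
lit + f + t <> t
lit + p + t <> t
lit + q + t <> t
lit + lit + t <> t
lit + lit + f <> t
lit + lit + p <> t
lit + lit + q <> t
lit + lit + x <> t
lit + lit + x <> f
lit + lit + x <> p
lit + lit + x <> q
lit + lit + x <> x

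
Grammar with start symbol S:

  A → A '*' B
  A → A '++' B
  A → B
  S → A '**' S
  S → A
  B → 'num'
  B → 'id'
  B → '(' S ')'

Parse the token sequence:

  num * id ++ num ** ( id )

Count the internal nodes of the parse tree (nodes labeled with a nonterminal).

[S [A [A [A [B num]] * [B id]] ++ [B num]] ** [S [A [B ( [S [A [B id]]] )]]]]

13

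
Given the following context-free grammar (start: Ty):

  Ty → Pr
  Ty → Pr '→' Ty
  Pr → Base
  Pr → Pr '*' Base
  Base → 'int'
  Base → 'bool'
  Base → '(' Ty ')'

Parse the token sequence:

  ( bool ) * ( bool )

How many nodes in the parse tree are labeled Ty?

[Ty [Pr [Pr [Base ( [Ty [Pr [Base bool]]] )]] * [Base ( [Ty [Pr [Base bool]]] )]]]

3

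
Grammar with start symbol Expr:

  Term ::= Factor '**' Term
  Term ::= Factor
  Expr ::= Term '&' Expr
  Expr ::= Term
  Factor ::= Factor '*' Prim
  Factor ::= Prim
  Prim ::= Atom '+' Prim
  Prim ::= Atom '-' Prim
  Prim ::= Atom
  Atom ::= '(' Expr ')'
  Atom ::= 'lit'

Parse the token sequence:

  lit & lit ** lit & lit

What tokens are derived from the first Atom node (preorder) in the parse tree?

lit

[Expr [Term [Factor [Prim [Atom lit]]]] & [Expr [Term [Factor [Prim [Atom lit]]] ** [Term [Factor [Prim [Atom lit]]]]] & [Expr [Term [Factor [Prim [Atom lit]]]]]]]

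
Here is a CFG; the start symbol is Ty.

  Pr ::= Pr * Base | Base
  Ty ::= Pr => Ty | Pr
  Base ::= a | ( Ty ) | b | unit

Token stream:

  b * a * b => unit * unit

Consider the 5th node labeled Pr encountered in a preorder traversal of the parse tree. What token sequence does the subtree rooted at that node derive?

[Ty [Pr [Pr [Pr [Base b]] * [Base a]] * [Base b]] => [Ty [Pr [Pr [Base unit]] * [Base unit]]]]

unit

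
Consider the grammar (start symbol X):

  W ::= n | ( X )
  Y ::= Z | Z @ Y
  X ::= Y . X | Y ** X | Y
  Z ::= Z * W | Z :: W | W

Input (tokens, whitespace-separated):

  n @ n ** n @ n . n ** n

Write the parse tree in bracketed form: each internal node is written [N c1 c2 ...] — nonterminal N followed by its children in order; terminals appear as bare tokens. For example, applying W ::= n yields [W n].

[X [Y [Z [W n]] @ [Y [Z [W n]]]] ** [X [Y [Z [W n]] @ [Y [Z [W n]]]] . [X [Y [Z [W n]]] ** [X [Y [Z [W n]]]]]]]

X
Y ** X
Z @ Y ** X
W @ Y ** X
n @ Y ** X
n @ Z ** X
n @ W ** X
n @ n ** X
n @ n ** Y . X
n @ n ** Z @ Y . X
n @ n ** W @ Y . X
n @ n ** n @ Y . X
n @ n ** n @ Z . X
n @ n ** n @ W . X
n @ n ** n @ n . X
n @ n ** n @ n . Y ** X
n @ n ** n @ n . Z ** X
n @ n ** n @ n . W ** X
n @ n ** n @ n . n ** X
n @ n ** n @ n . n ** Y
n @ n ** n @ n . n ** Z
n @ n ** n @ n . n ** W
n @ n ** n @ n . n ** n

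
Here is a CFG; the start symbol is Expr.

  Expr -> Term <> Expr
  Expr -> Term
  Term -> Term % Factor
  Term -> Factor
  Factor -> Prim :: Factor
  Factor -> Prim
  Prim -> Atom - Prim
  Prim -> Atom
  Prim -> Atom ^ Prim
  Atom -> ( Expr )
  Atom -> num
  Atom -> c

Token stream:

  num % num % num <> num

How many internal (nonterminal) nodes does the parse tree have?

[Expr [Term [Term [Term [Factor [Prim [Atom num]]]] % [Factor [Prim [Atom num]]]] % [Factor [Prim [Atom num]]]] <> [Expr [Term [Factor [Prim [Atom num]]]]]]

18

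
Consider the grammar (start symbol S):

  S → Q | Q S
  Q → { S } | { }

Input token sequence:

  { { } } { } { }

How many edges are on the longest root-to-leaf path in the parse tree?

[S [Q { [S [Q { }]] }] [S [Q { }] [S [Q { }]]]]

4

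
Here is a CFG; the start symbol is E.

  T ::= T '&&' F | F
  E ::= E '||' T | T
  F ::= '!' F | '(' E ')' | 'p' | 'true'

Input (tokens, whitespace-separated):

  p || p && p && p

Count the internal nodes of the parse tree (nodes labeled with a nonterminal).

10

[E [E [T [F p]]] || [T [T [T [F p]] && [F p]] && [F p]]]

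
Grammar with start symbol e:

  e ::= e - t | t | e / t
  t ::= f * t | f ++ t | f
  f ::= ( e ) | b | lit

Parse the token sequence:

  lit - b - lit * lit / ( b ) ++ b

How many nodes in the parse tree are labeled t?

7

[e [e [e [e [t [f lit]]] - [t [f b]]] - [t [f lit] * [t [f lit]]]] / [t [f ( [e [t [f b]]] )] ++ [t [f b]]]]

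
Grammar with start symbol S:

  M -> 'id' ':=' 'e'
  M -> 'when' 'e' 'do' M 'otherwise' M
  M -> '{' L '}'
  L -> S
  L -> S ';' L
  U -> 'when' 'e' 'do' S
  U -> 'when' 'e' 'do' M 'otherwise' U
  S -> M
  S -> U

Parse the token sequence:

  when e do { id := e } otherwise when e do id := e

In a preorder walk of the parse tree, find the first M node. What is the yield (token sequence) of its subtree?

{ id := e }

[S [U when e do [M { [L [S [M id := e]]] }] otherwise [U when e do [S [M id := e]]]]]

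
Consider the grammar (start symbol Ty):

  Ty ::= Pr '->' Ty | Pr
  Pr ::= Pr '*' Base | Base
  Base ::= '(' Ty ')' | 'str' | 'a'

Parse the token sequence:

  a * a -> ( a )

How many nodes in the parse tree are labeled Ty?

3

[Ty [Pr [Pr [Base a]] * [Base a]] -> [Ty [Pr [Base ( [Ty [Pr [Base a]]] )]]]]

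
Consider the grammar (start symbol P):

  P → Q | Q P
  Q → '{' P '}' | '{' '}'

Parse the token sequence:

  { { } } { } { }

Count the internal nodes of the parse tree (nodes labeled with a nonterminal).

[P [Q { [P [Q { }]] }] [P [Q { }] [P [Q { }]]]]

8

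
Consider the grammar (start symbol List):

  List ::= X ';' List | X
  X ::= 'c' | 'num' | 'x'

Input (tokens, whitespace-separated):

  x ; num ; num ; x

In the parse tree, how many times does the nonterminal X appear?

[List [X x] ; [List [X num] ; [List [X num] ; [List [X x]]]]]

4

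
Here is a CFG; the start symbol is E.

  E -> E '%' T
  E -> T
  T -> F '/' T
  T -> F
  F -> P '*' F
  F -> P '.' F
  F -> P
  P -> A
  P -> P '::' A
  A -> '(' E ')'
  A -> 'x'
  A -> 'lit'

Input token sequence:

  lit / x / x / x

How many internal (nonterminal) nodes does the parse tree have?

17

[E [T [F [P [A lit]]] / [T [F [P [A x]]] / [T [F [P [A x]]] / [T [F [P [A x]]]]]]]]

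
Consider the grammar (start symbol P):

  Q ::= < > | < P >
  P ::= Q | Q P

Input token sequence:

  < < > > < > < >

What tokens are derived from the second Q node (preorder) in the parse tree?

< >

[P [Q < [P [Q < >]] >] [P [Q < >] [P [Q < >]]]]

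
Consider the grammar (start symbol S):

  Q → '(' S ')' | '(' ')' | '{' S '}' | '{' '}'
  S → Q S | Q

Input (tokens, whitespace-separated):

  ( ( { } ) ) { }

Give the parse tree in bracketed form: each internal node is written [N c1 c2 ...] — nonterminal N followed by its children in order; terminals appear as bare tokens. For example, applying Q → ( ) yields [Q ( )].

S
Q S
( S ) S
( Q ) S
( ( S ) ) S
( ( Q ) ) S
( ( { } ) ) S
( ( { } ) ) Q
( ( { } ) ) { }

[S [Q ( [S [Q ( [S [Q { }]] )]] )] [S [Q { }]]]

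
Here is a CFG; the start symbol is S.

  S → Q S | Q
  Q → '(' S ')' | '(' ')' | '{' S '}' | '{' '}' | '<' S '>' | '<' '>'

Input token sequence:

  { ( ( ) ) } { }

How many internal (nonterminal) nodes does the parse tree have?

[S [Q { [S [Q ( [S [Q ( )]] )]] }] [S [Q { }]]]

8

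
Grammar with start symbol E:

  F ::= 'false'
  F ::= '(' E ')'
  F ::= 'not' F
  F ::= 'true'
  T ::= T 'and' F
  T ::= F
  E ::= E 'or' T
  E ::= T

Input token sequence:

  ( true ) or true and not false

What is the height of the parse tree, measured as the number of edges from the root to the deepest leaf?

7

[E [E [T [F ( [E [T [F true]]] )]]] or [T [T [F true]] and [F not [F false]]]]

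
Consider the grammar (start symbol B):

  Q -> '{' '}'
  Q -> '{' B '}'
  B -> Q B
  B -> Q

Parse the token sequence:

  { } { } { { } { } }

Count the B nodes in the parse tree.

[B [Q { }] [B [Q { }] [B [Q { [B [Q { }] [B [Q { }]]] }]]]]

5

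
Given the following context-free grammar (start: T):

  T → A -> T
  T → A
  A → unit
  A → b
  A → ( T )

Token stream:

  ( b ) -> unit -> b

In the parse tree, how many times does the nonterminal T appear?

[T [A ( [T [A b]] )] -> [T [A unit] -> [T [A b]]]]

4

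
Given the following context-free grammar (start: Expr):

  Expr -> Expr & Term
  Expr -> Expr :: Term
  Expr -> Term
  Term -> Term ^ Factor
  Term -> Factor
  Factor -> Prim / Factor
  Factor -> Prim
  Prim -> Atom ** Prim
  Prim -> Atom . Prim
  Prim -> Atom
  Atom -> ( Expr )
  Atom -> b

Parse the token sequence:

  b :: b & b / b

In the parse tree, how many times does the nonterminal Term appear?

3

[Expr [Expr [Expr [Term [Factor [Prim [Atom b]]]]] :: [Term [Factor [Prim [Atom b]]]]] & [Term [Factor [Prim [Atom b]] / [Factor [Prim [Atom b]]]]]]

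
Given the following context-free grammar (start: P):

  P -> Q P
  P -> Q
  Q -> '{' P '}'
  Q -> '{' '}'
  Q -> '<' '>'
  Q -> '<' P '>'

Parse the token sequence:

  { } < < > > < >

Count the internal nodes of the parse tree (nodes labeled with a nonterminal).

8

[P [Q { }] [P [Q < [P [Q < >]] >] [P [Q < >]]]]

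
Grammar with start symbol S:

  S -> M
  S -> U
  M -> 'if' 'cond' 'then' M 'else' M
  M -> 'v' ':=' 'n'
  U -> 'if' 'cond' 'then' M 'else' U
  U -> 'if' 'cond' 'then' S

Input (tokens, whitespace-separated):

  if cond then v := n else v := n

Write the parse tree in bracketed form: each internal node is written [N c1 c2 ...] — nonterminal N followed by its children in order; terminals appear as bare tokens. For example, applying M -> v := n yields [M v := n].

[S [M if cond then [M v := n] else [M v := n]]]

S
M
if cond then M else M
if cond then v := n else M
if cond then v := n else v := n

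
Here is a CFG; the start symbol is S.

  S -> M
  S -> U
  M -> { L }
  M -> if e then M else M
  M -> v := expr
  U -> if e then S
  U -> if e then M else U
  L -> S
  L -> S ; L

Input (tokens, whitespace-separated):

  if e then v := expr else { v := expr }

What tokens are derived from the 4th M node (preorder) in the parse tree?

[S [M if e then [M v := expr] else [M { [L [S [M v := expr]]] }]]]

v := expr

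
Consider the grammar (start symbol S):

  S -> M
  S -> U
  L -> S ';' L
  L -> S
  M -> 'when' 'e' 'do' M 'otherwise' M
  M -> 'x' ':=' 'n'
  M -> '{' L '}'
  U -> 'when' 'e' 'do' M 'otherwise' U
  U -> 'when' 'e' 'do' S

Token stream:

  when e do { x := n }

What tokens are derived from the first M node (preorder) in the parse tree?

[S [U when e do [S [M { [L [S [M x := n]]] }]]]]

{ x := n }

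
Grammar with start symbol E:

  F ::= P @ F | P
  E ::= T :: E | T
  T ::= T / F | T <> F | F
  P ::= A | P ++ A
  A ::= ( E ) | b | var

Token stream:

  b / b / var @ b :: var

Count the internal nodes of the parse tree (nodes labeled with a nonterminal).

21

[E [T [T [T [F [P [A b]]]] / [F [P [A b]]]] / [F [P [A var]] @ [F [P [A b]]]]] :: [E [T [F [P [A var]]]]]]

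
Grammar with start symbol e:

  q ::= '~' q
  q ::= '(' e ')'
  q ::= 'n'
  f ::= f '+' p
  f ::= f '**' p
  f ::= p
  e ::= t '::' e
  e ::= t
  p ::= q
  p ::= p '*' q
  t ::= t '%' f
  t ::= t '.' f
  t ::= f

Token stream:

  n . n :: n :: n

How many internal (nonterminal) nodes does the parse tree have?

19

[e [t [t [f [p [q n]]]] . [f [p [q n]]]] :: [e [t [f [p [q n]]]] :: [e [t [f [p [q n]]]]]]]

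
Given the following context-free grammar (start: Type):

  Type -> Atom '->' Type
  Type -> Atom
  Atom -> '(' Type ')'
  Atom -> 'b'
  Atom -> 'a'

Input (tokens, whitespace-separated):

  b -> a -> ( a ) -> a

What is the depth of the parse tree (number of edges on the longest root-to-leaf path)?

[Type [Atom b] -> [Type [Atom a] -> [Type [Atom ( [Type [Atom a]] )] -> [Type [Atom a]]]]]

6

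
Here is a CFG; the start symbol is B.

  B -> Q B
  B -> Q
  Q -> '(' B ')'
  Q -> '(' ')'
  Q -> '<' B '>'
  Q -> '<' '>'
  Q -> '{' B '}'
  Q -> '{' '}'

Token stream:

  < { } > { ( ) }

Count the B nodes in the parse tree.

4

[B [Q < [B [Q { }]] >] [B [Q { [B [Q ( )]] }]]]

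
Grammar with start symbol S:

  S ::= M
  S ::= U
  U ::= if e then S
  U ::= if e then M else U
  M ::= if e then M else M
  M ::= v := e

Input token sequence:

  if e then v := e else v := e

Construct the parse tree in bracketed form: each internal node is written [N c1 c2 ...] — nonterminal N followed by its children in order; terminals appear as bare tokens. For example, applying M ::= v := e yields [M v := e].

S
M
if e then M else M
if e then v := e else M
if e then v := e else v := e

[S [M if e then [M v := e] else [M v := e]]]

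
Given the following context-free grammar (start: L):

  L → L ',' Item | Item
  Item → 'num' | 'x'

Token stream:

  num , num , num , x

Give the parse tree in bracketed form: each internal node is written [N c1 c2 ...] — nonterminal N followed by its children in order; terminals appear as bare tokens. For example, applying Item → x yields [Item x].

L
L , Item
L , Item , Item
L , Item , Item , Item
Item , Item , Item , Item
num , Item , Item , Item
num , num , Item , Item
num , num , num , Item
num , num , num , x

[L [L [L [L [Item num]] , [Item num]] , [Item num]] , [Item x]]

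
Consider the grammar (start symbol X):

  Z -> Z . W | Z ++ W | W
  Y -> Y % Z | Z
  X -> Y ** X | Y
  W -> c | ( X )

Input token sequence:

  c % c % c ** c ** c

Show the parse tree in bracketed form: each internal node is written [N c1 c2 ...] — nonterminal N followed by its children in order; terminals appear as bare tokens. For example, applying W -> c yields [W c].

X
Y ** X
Y % Z ** X
Y % Z % Z ** X
Z % Z % Z ** X
W % Z % Z ** X
c % Z % Z ** X
c % W % Z ** X
c % c % Z ** X
c % c % W ** X
c % c % c ** X
c % c % c ** Y ** X
c % c % c ** Z ** X
c % c % c ** W ** X
c % c % c ** c ** X
c % c % c ** c ** Y
c % c % c ** c ** Z
c % c % c ** c ** W
c % c % c ** c ** c

[X [Y [Y [Y [Z [W c]]] % [Z [W c]]] % [Z [W c]]] ** [X [Y [Z [W c]]] ** [X [Y [Z [W c]]]]]]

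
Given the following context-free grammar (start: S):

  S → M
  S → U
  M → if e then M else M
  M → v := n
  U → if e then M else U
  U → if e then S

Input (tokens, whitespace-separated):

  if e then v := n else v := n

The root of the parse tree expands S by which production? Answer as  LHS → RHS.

S → M

[S [M if e then [M v := n] else [M v := n]]]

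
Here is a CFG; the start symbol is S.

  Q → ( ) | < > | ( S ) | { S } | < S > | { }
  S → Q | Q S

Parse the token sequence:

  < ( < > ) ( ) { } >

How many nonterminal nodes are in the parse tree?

10

[S [Q < [S [Q ( [S [Q < >]] )] [S [Q ( )] [S [Q { }]]]] >]]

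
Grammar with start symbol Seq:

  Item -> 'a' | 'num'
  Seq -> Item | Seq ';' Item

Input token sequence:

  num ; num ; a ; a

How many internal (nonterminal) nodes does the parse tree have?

[Seq [Seq [Seq [Seq [Item num]] ; [Item num]] ; [Item a]] ; [Item a]]

8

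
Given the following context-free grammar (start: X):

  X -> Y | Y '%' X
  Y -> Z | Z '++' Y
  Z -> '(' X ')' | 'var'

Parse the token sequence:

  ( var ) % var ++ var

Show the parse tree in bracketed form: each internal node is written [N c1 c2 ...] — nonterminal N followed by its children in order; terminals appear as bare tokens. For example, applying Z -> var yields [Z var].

[X [Y [Z ( [X [Y [Z var]]] )]] % [X [Y [Z var] ++ [Y [Z var]]]]]

X
Y % X
Z % X
( X ) % X
( Y ) % X
( Z ) % X
( var ) % X
( var ) % Y
( var ) % Z ++ Y
( var ) % var ++ Y
( var ) % var ++ Z
( var ) % var ++ var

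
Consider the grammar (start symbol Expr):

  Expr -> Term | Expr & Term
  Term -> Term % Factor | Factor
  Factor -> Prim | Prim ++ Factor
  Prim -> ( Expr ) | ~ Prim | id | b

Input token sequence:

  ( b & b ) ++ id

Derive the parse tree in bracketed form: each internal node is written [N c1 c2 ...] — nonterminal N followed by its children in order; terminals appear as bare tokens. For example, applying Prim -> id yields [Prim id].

[Expr [Term [Factor [Prim ( [Expr [Expr [Term [Factor [Prim b]]]] & [Term [Factor [Prim b]]]] )] ++ [Factor [Prim id]]]]]

Expr
Term
Factor
Prim ++ Factor
( Expr ) ++ Factor
( Expr & Term ) ++ Factor
( Term & Term ) ++ Factor
( Factor & Term ) ++ Factor
( Prim & Term ) ++ Factor
( b & Term ) ++ Factor
( b & Factor ) ++ Factor
( b & Prim ) ++ Factor
( b & b ) ++ Factor
( b & b ) ++ Prim
( b & b ) ++ id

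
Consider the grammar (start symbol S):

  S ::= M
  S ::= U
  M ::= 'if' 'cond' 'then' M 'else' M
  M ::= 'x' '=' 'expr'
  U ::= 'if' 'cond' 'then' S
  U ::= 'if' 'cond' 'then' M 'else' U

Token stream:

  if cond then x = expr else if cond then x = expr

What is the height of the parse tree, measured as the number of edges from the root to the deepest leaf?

5

[S [U if cond then [M x = expr] else [U if cond then [S [M x = expr]]]]]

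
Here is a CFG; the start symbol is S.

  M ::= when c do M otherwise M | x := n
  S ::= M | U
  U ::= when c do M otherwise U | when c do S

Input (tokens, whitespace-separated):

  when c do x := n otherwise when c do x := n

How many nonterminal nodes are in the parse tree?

6

[S [U when c do [M x := n] otherwise [U when c do [S [M x := n]]]]]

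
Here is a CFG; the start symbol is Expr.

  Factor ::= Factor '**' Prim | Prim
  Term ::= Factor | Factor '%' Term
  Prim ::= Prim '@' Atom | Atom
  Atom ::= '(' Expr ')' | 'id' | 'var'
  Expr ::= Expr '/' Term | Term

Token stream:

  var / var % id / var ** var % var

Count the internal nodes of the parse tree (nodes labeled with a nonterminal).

26

[Expr [Expr [Expr [Term [Factor [Prim [Atom var]]]]] / [Term [Factor [Prim [Atom var]]] % [Term [Factor [Prim [Atom id]]]]]] / [Term [Factor [Factor [Prim [Atom var]]] ** [Prim [Atom var]]] % [Term [Factor [Prim [Atom var]]]]]]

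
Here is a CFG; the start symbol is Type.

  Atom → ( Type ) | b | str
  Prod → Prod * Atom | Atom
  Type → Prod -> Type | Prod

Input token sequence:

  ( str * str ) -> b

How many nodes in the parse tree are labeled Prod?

[Type [Prod [Atom ( [Type [Prod [Prod [Atom str]] * [Atom str]]] )]] -> [Type [Prod [Atom b]]]]

4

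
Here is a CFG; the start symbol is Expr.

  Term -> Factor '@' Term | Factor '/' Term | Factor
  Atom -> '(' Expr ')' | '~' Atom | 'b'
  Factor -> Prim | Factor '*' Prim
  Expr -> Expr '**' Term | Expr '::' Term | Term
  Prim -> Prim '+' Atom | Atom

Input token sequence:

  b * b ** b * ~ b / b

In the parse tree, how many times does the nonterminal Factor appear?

[Expr [Expr [Term [Factor [Factor [Prim [Atom b]]] * [Prim [Atom b]]]]] ** [Term [Factor [Factor [Prim [Atom b]]] * [Prim [Atom ~ [Atom b]]]] / [Term [Factor [Prim [Atom b]]]]]]

5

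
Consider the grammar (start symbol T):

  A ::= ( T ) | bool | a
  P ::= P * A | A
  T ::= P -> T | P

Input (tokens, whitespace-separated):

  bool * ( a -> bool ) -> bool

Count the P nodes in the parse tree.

[T [P [P [A bool]] * [A ( [T [P [A a]] -> [T [P [A bool]]]] )]] -> [T [P [A bool]]]]

5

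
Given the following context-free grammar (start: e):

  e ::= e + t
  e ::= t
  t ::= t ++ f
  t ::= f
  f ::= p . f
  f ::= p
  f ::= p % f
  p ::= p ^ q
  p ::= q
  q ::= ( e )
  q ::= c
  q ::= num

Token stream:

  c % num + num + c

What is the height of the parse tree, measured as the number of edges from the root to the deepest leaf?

8

[e [e [e [t [f [p [q c]] % [f [p [q num]]]]]] + [t [f [p [q num]]]]] + [t [f [p [q c]]]]]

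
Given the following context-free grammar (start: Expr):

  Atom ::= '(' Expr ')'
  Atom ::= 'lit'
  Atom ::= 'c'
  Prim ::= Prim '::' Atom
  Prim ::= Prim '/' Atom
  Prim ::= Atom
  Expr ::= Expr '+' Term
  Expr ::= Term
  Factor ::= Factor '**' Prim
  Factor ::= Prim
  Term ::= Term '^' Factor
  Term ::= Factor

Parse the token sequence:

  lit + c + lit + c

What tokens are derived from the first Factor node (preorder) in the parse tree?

[Expr [Expr [Expr [Expr [Term [Factor [Prim [Atom lit]]]]] + [Term [Factor [Prim [Atom c]]]]] + [Term [Factor [Prim [Atom lit]]]]] + [Term [Factor [Prim [Atom c]]]]]

lit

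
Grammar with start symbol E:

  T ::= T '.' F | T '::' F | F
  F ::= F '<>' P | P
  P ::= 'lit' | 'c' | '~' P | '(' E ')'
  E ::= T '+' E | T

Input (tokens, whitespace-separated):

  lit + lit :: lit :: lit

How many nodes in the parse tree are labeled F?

[E [T [F [P lit]]] + [E [T [T [T [F [P lit]]] :: [F [P lit]]] :: [F [P lit]]]]]

4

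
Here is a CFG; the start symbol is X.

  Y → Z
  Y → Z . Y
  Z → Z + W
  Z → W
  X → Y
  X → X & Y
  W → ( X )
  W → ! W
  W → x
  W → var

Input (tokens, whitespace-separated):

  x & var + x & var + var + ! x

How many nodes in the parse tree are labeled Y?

[X [X [X [Y [Z [W x]]]] & [Y [Z [Z [W var]] + [W x]]]] & [Y [Z [Z [Z [W var]] + [W var]] + [W ! [W x]]]]]

3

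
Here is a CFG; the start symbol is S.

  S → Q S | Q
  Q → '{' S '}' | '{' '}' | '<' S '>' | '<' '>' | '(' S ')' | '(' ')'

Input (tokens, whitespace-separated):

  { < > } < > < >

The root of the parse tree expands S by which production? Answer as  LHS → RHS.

S → Q S

[S [Q { [S [Q < >]] }] [S [Q < >] [S [Q < >]]]]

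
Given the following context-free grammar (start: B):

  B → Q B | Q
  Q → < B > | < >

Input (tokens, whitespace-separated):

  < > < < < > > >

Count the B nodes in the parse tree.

4

[B [Q < >] [B [Q < [B [Q < [B [Q < >]] >]] >]]]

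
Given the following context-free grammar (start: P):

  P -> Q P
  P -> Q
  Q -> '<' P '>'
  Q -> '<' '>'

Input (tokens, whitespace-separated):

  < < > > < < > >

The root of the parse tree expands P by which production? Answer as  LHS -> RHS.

P -> Q P

[P [Q < [P [Q < >]] >] [P [Q < [P [Q < >]] >]]]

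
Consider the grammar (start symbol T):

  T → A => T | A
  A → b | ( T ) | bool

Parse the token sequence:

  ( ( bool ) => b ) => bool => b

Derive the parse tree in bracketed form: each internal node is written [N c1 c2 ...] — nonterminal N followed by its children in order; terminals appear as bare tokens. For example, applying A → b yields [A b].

T
A => T
( T ) => T
( A => T ) => T
( ( T ) => T ) => T
( ( A ) => T ) => T
( ( bool ) => T ) => T
( ( bool ) => A ) => T
( ( bool ) => b ) => T
( ( bool ) => b ) => A => T
( ( bool ) => b ) => bool => T
( ( bool ) => b ) => bool => A
( ( bool ) => b ) => bool => b

[T [A ( [T [A ( [T [A bool]] )] => [T [A b]]] )] => [T [A bool] => [T [A b]]]]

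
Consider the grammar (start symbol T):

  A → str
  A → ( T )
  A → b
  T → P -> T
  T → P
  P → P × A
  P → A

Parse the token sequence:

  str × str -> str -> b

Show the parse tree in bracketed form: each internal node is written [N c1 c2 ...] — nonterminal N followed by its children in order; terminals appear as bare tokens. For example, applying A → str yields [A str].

T
P -> T
P × A -> T
A × A -> T
str × A -> T
str × str -> T
str × str -> P -> T
str × str -> A -> T
str × str -> str -> T
str × str -> str -> P
str × str -> str -> A
str × str -> str -> b

[T [P [P [A str]] × [A str]] -> [T [P [A str]] -> [T [P [A b]]]]]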